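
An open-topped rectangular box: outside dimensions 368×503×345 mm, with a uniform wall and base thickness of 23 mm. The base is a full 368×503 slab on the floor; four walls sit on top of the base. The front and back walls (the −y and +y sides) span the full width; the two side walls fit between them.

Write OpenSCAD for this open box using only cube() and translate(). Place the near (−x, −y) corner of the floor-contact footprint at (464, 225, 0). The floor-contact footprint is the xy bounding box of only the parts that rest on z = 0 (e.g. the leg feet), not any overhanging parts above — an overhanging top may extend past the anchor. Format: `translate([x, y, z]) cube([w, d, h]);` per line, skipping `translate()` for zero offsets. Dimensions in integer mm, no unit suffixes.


translate([464, 225, 0]) cube([368, 503, 23]);
translate([464, 225, 23]) cube([368, 23, 322]);
translate([464, 705, 23]) cube([368, 23, 322]);
translate([464, 248, 23]) cube([23, 457, 322]);
translate([809, 248, 23]) cube([23, 457, 322]);


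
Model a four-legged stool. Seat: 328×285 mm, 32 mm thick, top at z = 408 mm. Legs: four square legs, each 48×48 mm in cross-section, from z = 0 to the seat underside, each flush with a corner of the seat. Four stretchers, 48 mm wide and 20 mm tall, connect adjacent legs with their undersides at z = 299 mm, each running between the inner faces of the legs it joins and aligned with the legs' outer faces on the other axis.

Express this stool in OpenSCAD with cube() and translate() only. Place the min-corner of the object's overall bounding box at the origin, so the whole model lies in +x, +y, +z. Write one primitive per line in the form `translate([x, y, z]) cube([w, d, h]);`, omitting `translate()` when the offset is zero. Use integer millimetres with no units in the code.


translate([0, 0, 376]) cube([328, 285, 32]);
cube([48, 48, 376]);
translate([280, 0, 0]) cube([48, 48, 376]);
translate([0, 237, 0]) cube([48, 48, 376]);
translate([280, 237, 0]) cube([48, 48, 376]);
translate([48, 0, 299]) cube([232, 48, 20]);
translate([48, 237, 299]) cube([232, 48, 20]);
translate([0, 48, 299]) cube([48, 189, 20]);
translate([280, 48, 299]) cube([48, 189, 20]);


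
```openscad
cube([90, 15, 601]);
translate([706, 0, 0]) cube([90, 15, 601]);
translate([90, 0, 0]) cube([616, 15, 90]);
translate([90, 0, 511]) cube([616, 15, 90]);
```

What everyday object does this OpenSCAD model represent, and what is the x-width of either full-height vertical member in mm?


A picture frame. The border width is 90 mm.

Four thin pieces enclosing a rectangular opening — a picture frame. The two full-height stiles are 601 mm tall; the top rail sits at z = 511 and is 90 mm tall, so the border above the opening is 601 − 511 = 90 mm, matching the stile x-width.


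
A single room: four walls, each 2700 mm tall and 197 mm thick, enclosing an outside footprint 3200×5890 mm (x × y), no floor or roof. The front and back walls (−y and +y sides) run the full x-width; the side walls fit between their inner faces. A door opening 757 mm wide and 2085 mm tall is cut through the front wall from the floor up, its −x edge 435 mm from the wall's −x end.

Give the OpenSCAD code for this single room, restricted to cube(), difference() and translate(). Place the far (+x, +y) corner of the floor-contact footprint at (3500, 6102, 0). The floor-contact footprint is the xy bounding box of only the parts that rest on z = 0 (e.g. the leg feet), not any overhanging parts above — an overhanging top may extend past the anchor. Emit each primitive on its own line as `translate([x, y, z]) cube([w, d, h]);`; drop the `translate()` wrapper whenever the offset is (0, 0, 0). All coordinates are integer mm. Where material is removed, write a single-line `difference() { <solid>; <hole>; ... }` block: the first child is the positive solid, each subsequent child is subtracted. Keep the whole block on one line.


difference() { translate([300, 212, 0]) cube([3200, 197, 2700]); translate([735, 212, 0]) cube([757, 197, 2085]); }
translate([300, 5905, 0]) cube([3200, 197, 2700]);
translate([300, 409, 0]) cube([197, 5496, 2700]);
translate([3303, 409, 0]) cube([197, 5496, 2700]);


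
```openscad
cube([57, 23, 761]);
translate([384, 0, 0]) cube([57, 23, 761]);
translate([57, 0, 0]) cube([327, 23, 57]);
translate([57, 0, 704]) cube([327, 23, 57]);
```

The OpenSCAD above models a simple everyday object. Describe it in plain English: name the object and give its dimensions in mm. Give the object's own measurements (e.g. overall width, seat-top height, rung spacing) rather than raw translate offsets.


A rectangular picture frame lying in the x–z plane (depth along y). The opening is 327 mm wide (x) by 647 mm tall (z), surrounded by a border 57 mm wide on all four sides. The frame is 23 mm deep and is made of two full-height vertical stiles with two horizontal rails fitted between them.


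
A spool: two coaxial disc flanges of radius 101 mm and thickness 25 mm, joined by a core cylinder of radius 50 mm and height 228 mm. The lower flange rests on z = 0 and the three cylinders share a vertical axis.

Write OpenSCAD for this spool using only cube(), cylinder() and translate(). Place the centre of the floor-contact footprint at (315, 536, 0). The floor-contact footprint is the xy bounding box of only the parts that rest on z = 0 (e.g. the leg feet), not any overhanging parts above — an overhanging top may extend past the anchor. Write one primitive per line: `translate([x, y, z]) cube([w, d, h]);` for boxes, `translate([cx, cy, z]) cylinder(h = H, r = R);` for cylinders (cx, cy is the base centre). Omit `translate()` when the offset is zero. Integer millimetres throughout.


translate([315, 536, 0]) cylinder(h = 25, r = 101);
translate([315, 536, 25]) cylinder(h = 228, r = 50);
translate([315, 536, 253]) cylinder(h = 25, r = 101);


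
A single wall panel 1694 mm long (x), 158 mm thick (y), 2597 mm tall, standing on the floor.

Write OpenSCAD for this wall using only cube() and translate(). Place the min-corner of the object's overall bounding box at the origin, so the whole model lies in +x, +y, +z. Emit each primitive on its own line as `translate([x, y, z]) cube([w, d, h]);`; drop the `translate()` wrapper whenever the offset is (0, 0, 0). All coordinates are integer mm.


cube([1694, 158, 2597]);


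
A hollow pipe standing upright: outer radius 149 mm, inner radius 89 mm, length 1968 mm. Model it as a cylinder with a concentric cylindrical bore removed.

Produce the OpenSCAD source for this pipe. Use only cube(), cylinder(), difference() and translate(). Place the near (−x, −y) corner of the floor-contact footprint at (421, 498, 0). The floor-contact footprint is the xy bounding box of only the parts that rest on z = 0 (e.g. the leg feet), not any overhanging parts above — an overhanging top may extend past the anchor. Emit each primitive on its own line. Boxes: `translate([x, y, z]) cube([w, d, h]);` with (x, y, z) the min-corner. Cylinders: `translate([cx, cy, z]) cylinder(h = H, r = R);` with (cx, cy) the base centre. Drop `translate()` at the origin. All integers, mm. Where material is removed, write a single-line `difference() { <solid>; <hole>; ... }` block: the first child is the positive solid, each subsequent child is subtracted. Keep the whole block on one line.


difference() { translate([570, 647, 0]) cylinder(h = 1968, r = 149); translate([570, 647, 0]) cylinder(h = 1968, r = 89); }


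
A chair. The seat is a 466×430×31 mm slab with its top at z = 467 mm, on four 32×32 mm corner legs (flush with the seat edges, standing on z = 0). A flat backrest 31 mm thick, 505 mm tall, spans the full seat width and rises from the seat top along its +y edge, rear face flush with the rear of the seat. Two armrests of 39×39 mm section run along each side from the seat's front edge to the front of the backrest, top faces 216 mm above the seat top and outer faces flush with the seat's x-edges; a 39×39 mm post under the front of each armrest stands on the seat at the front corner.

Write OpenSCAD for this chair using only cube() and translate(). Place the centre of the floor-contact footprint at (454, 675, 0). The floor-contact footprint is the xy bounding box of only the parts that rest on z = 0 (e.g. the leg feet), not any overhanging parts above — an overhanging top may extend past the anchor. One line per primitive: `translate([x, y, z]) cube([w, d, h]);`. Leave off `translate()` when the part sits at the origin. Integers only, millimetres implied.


// leg_h = 467 - 31 = 436
// arm post h = 216 - 39 = 177
translate([221, 460, 436]) cube([466, 430, 31]);
translate([221, 460, 0]) cube([32, 32, 436]);
translate([655, 460, 0]) cube([32, 32, 436]);
translate([221, 858, 0]) cube([32, 32, 436]);
translate([655, 858, 0]) cube([32, 32, 436]);
translate([221, 859, 467]) cube([466, 31, 505]);
translate([221, 460, 644]) cube([39, 399, 39]);
translate([648, 460, 644]) cube([39, 399, 39]);
translate([221, 460, 467]) cube([39, 39, 177]);
translate([648, 460, 467]) cube([39, 39, 177]);


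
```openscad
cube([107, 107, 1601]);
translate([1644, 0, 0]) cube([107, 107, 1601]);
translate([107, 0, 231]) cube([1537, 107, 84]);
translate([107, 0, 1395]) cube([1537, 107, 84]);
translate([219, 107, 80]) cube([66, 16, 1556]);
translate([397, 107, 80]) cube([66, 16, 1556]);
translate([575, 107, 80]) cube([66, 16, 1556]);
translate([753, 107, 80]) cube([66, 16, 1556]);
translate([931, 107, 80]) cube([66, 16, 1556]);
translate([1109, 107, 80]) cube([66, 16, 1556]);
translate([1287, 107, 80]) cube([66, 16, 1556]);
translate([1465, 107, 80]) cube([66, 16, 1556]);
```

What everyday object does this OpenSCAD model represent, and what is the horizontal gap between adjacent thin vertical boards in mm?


A fence section. The picket gap is 112 mm.

Two posts, two rails, 8 pickets — a fence section. Span 1537 mm holds 8 pickets of 66 mm with 9 equal gaps: ⌊(1537 − 8·66) / 9⌋ = 112 mm.


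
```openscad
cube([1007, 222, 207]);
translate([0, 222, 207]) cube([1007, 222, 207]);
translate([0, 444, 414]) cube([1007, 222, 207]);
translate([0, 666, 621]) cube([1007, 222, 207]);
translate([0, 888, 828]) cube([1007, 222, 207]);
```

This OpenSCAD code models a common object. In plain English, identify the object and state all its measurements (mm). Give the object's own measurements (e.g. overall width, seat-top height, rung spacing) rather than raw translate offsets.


A straight staircase of 5 solid steps. Each step is 1007 mm wide (x), 222 mm deep (y, the going) and 207 mm tall (the rise). The first step rests on the floor; each subsequent step sits one going further in +y and one rise higher in +z, directly behind and above the previous step with no overlap.


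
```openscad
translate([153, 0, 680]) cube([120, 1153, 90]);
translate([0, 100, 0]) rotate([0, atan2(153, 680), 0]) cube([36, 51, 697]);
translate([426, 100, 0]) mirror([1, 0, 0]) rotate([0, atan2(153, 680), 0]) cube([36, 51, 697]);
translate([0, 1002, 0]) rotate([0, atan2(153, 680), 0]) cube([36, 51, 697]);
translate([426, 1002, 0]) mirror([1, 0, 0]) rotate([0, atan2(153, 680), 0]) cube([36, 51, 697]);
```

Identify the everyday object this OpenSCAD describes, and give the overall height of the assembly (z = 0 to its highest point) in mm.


A sawhorse. The overall height is 770 mm.

A beam across two mirrored pairs of raked legs — a sawhorse. The beam's underside is at z = 680 (matching the legs' vertical rise in atan2(153, 680)) and the beam is 90 mm tall, so its top is at 680 + 90 = 770 mm. The raked legs top out at the beam's underside, so that is the highest point.


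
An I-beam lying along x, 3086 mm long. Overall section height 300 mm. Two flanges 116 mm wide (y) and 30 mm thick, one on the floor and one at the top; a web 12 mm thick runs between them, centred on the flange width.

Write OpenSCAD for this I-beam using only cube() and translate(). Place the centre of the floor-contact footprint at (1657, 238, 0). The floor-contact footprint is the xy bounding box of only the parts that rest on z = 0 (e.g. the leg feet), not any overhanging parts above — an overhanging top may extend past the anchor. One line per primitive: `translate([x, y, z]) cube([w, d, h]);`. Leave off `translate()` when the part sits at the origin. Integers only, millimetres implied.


translate([114, 180, 0]) cube([3086, 116, 30]);
translate([114, 232, 30]) cube([3086, 12, 240]);
translate([114, 180, 270]) cube([3086, 116, 30]);


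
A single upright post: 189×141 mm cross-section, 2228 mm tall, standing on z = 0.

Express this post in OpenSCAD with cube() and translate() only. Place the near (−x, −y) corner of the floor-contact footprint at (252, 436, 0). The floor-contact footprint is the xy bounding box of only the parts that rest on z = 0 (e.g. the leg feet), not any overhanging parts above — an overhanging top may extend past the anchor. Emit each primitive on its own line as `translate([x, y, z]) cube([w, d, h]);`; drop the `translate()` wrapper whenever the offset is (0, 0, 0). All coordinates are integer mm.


translate([252, 436, 0]) cube([189, 141, 2228]);


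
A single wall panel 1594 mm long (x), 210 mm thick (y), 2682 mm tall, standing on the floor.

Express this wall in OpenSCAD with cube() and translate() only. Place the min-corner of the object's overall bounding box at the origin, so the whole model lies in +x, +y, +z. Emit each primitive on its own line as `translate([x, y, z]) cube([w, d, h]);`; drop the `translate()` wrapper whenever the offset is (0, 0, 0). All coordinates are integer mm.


cube([1594, 210, 2682]);


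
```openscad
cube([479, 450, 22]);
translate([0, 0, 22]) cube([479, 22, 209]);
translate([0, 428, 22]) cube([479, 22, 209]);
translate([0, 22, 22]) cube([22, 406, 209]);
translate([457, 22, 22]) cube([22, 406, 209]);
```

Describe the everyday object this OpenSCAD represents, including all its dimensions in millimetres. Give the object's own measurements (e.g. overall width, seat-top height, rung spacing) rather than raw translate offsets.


An open-topped rectangular box: outside dimensions 479×450×231 mm, with a uniform wall and base thickness of 22 mm. The base is a full 479×450 slab on the floor; four walls sit on top of the base. The front and back walls (the −y and +y sides) span the full width; the two side walls fit between them.


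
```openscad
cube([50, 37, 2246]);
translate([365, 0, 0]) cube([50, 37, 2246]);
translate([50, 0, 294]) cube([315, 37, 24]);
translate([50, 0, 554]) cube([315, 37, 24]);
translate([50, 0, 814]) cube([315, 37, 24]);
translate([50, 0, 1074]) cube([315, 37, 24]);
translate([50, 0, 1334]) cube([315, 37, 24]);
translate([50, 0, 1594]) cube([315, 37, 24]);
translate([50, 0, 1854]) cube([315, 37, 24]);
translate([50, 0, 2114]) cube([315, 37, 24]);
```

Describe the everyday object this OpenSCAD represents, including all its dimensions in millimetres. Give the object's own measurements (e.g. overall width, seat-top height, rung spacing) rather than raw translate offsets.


A straight ladder. Two 50×37 mm vertical rails, 2246 mm tall, stand 415 mm apart (outside-to-outside) with their front faces coplanar on the −y side. 8 rungs, each 37 mm deep and 24 mm tall, span between the inner faces of the rails, front faces flush with the rails. The lowest rung's underside is at z = 294 mm and rungs are spaced 260 mm apart (underside to underside).


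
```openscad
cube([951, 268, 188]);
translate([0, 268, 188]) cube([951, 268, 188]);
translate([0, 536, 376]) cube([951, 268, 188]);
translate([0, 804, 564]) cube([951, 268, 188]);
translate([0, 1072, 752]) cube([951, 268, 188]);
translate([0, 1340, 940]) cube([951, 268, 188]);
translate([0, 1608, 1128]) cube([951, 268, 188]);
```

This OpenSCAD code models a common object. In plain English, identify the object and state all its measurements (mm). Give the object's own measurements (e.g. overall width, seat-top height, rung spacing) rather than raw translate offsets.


A straight staircase of 7 solid steps. Each step is 951 mm wide (x), 268 mm deep (y, the going) and 188 mm tall (the rise). The first step rests on the floor; each subsequent step sits one going further in +y and one rise higher in +z, directly behind and above the previous step with no overlap.


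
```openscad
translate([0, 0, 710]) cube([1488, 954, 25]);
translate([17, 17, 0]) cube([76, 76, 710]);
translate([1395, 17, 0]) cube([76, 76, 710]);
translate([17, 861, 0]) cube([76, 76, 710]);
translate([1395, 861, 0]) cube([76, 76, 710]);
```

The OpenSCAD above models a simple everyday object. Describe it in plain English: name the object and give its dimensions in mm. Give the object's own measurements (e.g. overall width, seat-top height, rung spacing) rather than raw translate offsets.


A rectangular dining table. The top is 1488×954×25 mm with its upper surface at z = 735 mm. It stands on four 76×76 mm square legs, each inset 17 mm from the nearest pair of top edges, running from the floor to the underside of the top.


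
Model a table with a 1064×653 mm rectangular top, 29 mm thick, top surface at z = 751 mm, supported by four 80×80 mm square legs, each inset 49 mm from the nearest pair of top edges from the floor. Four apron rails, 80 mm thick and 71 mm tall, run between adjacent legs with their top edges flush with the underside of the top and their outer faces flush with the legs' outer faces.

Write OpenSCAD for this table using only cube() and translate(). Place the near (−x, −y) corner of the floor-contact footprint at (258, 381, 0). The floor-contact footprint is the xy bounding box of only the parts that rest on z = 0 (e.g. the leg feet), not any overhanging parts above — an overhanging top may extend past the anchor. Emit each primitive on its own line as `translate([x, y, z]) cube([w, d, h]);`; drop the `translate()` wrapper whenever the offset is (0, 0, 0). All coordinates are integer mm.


// leg_h = 751 - 29 = 722
// apron z = 722 - 71 = 651
translate([209, 332, 722]) cube([1064, 653, 29]);
translate([258, 381, 0]) cube([80, 80, 722]);
translate([1144, 381, 0]) cube([80, 80, 722]);
translate([258, 856, 0]) cube([80, 80, 722]);
translate([1144, 856, 0]) cube([80, 80, 722]);
translate([338, 381, 651]) cube([806, 80, 71]);
translate([338, 856, 651]) cube([806, 80, 71]);
translate([258, 461, 651]) cube([80, 395, 71]);
translate([1144, 461, 651]) cube([80, 395, 71]);


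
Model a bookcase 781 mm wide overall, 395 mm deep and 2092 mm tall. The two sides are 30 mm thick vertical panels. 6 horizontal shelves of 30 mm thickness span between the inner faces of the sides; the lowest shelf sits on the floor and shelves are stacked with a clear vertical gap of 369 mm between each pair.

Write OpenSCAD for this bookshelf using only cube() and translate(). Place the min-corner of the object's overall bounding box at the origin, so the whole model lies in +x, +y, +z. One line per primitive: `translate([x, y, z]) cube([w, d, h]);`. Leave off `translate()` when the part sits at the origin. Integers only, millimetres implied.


cube([30, 395, 2092]);
translate([751, 0, 0]) cube([30, 395, 2092]);
translate([30, 0, 0]) cube([721, 395, 30]);
translate([30, 0, 399]) cube([721, 395, 30]);
translate([30, 0, 798]) cube([721, 395, 30]);
translate([30, 0, 1197]) cube([721, 395, 30]);
translate([30, 0, 1596]) cube([721, 395, 30]);
translate([30, 0, 1995]) cube([721, 395, 30]);


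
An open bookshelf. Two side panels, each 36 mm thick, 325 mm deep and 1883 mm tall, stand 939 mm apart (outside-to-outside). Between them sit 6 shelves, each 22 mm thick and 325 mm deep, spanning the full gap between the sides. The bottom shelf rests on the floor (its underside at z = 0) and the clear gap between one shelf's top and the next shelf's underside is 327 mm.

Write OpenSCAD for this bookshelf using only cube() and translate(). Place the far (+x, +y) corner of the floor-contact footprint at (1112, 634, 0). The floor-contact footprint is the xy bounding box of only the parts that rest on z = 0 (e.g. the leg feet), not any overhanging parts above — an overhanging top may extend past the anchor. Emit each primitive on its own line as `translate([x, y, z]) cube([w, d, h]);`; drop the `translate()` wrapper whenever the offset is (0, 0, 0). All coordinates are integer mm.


translate([173, 309, 0]) cube([36, 325, 1883]);
translate([1076, 309, 0]) cube([36, 325, 1883]);
translate([209, 309, 0]) cube([867, 325, 22]);
translate([209, 309, 349]) cube([867, 325, 22]);
translate([209, 309, 698]) cube([867, 325, 22]);
translate([209, 309, 1047]) cube([867, 325, 22]);
translate([209, 309, 1396]) cube([867, 325, 22]);
translate([209, 309, 1745]) cube([867, 325, 22]);


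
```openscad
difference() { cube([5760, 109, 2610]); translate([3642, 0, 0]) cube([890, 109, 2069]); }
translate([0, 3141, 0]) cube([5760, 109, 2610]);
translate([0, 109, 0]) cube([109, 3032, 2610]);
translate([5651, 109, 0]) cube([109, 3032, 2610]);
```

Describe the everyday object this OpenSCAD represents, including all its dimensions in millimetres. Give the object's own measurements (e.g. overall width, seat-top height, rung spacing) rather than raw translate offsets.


A single room: four walls, each 2610 mm tall and 109 mm thick, enclosing an outside footprint 5760×3250 mm (x × y), no floor or roof. The front and back walls (−y and +y sides) run the full x-width; the side walls fit between their inner faces. A door opening 890 mm wide and 2069 mm tall is cut through the front wall from the floor up, its −x edge 3642 mm from the wall's −x end.


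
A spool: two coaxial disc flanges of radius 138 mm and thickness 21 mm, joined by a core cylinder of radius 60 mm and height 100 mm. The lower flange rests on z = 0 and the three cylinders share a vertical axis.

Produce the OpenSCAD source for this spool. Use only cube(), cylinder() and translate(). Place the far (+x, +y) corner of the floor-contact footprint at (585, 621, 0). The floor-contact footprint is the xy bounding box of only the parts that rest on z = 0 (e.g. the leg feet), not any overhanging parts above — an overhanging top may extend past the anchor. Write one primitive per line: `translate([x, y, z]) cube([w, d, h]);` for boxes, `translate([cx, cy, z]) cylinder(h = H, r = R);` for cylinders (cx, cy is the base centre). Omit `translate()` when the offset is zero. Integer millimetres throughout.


translate([447, 483, 0]) cylinder(h = 21, r = 138);
translate([447, 483, 21]) cylinder(h = 100, r = 60);
translate([447, 483, 121]) cylinder(h = 21, r = 138);


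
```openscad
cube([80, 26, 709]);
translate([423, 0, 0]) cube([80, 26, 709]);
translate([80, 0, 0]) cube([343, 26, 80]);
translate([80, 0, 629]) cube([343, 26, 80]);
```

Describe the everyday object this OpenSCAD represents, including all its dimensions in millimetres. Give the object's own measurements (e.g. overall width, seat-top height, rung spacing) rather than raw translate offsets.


A rectangular picture frame lying in the x–z plane (depth along y). The opening is 343 mm wide (x) by 549 mm tall (z), surrounded by a border 80 mm wide on all four sides. The frame is 26 mm deep and is made of two full-height vertical stiles with two horizontal rails fitted between them.


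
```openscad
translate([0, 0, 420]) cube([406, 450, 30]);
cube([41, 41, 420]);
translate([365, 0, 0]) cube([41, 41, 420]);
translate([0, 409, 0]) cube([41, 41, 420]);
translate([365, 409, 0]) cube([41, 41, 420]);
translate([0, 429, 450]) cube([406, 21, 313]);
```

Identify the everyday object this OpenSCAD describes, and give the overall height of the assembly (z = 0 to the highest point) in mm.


A chair. The overall height is 763 mm.

A slab on four corner posts with a tall panel at the back — a chair. The seat slab sits at z = 420 with thickness 30, and the 313 mm backrest starts at the seat top, so the overall height is 420 + 30 + 313 = 763 mm.


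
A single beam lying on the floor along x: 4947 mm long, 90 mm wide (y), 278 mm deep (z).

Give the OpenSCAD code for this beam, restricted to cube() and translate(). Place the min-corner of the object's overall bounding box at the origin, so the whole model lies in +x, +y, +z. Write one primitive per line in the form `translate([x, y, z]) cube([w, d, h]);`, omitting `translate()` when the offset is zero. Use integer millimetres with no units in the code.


cube([4947, 90, 278]);


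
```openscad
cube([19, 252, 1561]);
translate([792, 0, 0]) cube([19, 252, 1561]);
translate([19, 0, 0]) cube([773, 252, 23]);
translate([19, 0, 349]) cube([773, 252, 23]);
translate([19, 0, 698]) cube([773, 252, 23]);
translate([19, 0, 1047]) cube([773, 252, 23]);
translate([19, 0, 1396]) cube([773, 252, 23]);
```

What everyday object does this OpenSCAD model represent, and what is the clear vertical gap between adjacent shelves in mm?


A bookshelf. The clear shelf gap is 326 mm.

Two tall side panels with 5 horizontal boards between them — a bookshelf. The first two shelf undersides are at z = 0 and z = 349; with shelf thickness 23, the clear gap is 349 − 0 − 23 = 326 mm.


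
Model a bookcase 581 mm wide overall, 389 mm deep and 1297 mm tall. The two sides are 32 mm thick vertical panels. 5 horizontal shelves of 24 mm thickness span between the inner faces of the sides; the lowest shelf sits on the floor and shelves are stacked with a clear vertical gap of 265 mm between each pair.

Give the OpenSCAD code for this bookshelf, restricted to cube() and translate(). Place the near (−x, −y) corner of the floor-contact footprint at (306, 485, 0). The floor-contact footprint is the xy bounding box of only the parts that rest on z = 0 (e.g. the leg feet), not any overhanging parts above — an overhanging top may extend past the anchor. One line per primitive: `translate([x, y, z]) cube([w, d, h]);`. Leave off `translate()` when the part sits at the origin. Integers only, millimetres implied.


translate([306, 485, 0]) cube([32, 389, 1297]);
translate([855, 485, 0]) cube([32, 389, 1297]);
translate([338, 485, 0]) cube([517, 389, 24]);
translate([338, 485, 289]) cube([517, 389, 24]);
translate([338, 485, 578]) cube([517, 389, 24]);
translate([338, 485, 867]) cube([517, 389, 24]);
translate([338, 485, 1156]) cube([517, 389, 24]);


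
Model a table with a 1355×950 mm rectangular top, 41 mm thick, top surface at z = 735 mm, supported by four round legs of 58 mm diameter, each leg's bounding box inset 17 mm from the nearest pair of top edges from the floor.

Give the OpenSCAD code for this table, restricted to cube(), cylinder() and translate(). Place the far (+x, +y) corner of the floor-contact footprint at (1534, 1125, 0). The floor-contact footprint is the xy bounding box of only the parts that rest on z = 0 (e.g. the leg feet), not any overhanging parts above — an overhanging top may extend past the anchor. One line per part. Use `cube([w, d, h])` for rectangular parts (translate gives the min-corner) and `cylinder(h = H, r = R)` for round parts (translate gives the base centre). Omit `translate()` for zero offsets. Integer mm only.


// leg_h = 735 - 41 = 694
translate([196, 192, 694]) cube([1355, 950, 41]);
translate([242, 238, 0]) cylinder(h = 694, r = 29);
translate([1505, 238, 0]) cylinder(h = 694, r = 29);
translate([242, 1096, 0]) cylinder(h = 694, r = 29);
translate([1505, 1096, 0]) cylinder(h = 694, r = 29);


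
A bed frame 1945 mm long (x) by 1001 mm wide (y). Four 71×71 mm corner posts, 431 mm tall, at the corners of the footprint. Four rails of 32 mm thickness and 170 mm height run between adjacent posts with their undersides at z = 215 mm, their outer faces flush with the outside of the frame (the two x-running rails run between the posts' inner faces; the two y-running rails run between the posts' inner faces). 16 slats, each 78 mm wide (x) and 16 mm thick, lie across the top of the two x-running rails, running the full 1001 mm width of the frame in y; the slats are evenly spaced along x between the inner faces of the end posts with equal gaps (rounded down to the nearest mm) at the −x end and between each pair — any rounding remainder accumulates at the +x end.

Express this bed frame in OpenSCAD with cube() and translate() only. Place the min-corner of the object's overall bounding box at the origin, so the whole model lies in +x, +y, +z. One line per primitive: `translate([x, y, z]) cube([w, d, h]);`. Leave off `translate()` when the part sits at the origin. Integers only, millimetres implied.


cube([71, 71, 431]);
translate([0, 930, 0]) cube([71, 71, 431]);
translate([1874, 0, 0]) cube([71, 71, 431]);
translate([1874, 930, 0]) cube([71, 71, 431]);
translate([71, 0, 215]) cube([1803, 32, 170]);
translate([71, 969, 215]) cube([1803, 32, 170]);
translate([0, 71, 215]) cube([32, 859, 170]);
translate([1913, 71, 215]) cube([32, 859, 170]);
translate([103, 0, 385]) cube([78, 1001, 16]);
translate([213, 0, 385]) cube([78, 1001, 16]);
translate([323, 0, 385]) cube([78, 1001, 16]);
translate([433, 0, 385]) cube([78, 1001, 16]);
translate([543, 0, 385]) cube([78, 1001, 16]);
translate([653, 0, 385]) cube([78, 1001, 16]);
translate([763, 0, 385]) cube([78, 1001, 16]);
translate([873, 0, 385]) cube([78, 1001, 16]);
translate([983, 0, 385]) cube([78, 1001, 16]);
translate([1093, 0, 385]) cube([78, 1001, 16]);
translate([1203, 0, 385]) cube([78, 1001, 16]);
translate([1313, 0, 385]) cube([78, 1001, 16]);
translate([1423, 0, 385]) cube([78, 1001, 16]);
translate([1533, 0, 385]) cube([78, 1001, 16]);
translate([1643, 0, 385]) cube([78, 1001, 16]);
translate([1753, 0, 385]) cube([78, 1001, 16]);


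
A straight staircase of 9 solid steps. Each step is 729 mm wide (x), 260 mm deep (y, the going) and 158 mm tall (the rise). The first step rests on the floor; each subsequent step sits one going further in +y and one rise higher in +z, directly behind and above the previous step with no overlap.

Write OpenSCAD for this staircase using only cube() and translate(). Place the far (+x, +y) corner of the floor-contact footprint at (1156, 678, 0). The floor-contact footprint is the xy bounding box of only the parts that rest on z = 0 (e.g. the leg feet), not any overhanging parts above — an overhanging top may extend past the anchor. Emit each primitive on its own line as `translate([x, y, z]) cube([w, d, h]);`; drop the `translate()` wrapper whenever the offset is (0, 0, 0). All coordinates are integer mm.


translate([427, 418, 0]) cube([729, 260, 158]);
translate([427, 678, 158]) cube([729, 260, 158]);
translate([427, 938, 316]) cube([729, 260, 158]);
translate([427, 1198, 474]) cube([729, 260, 158]);
translate([427, 1458, 632]) cube([729, 260, 158]);
translate([427, 1718, 790]) cube([729, 260, 158]);
translate([427, 1978, 948]) cube([729, 260, 158]);
translate([427, 2238, 1106]) cube([729, 260, 158]);
translate([427, 2498, 1264]) cube([729, 260, 158]);


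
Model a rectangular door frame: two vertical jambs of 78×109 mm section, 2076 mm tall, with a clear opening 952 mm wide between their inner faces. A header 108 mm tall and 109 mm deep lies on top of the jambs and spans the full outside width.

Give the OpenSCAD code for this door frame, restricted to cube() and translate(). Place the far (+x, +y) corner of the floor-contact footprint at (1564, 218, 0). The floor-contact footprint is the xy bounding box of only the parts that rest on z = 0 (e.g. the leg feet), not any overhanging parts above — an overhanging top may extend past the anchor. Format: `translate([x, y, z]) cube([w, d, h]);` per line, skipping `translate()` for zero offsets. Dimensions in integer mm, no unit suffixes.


translate([456, 109, 0]) cube([78, 109, 2076]);
translate([1486, 109, 0]) cube([78, 109, 2076]);
translate([456, 109, 2076]) cube([1108, 109, 108]);


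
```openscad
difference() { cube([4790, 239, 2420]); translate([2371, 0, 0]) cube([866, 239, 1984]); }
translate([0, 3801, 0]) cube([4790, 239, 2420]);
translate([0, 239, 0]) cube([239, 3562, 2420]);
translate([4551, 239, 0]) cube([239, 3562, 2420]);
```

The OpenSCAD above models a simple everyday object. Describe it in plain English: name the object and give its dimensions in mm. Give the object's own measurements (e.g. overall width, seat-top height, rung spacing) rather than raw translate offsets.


A single room: four walls, each 2420 mm tall and 239 mm thick, enclosing an outside footprint 4790×4040 mm (x × y), no floor or roof. The front and back walls (−y and +y sides) run the full x-width; the side walls fit between their inner faces. A door opening 866 mm wide and 1984 mm tall is cut through the front wall from the floor up, its −x edge 2371 mm from the wall's −x end.


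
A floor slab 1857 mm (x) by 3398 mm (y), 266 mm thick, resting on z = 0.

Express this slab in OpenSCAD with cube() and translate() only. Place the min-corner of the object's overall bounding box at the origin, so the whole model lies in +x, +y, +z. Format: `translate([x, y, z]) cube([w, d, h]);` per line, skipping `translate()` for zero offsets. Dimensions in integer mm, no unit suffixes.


cube([1857, 3398, 266]);


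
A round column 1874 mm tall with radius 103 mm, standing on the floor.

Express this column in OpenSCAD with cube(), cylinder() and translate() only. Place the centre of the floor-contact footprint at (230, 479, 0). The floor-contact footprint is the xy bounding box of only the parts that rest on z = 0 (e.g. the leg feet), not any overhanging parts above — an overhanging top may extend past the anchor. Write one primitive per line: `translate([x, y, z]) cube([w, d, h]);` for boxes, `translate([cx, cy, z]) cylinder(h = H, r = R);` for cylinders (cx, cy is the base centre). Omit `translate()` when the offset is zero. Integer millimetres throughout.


translate([230, 479, 0]) cylinder(h = 1874, r = 103);


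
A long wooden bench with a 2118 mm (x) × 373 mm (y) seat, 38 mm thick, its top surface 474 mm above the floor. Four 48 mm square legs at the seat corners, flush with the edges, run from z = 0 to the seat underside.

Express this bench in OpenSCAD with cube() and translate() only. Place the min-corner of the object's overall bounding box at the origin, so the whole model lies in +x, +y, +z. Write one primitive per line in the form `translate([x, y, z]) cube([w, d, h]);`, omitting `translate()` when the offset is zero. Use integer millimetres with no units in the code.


translate([0, 0, 436]) cube([2118, 373, 38]);
cube([48, 48, 436]);
translate([0, 325, 0]) cube([48, 48, 436]);
translate([2070, 0, 0]) cube([48, 48, 436]);
translate([2070, 325, 0]) cube([48, 48, 436]);


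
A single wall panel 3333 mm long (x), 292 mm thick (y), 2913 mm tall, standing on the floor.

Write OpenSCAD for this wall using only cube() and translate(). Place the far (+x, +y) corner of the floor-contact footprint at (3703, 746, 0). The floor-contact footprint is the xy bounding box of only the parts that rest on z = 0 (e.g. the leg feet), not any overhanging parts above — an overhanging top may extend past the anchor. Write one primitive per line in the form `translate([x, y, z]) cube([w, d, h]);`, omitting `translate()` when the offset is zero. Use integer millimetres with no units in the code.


translate([370, 454, 0]) cube([3333, 292, 2913]);


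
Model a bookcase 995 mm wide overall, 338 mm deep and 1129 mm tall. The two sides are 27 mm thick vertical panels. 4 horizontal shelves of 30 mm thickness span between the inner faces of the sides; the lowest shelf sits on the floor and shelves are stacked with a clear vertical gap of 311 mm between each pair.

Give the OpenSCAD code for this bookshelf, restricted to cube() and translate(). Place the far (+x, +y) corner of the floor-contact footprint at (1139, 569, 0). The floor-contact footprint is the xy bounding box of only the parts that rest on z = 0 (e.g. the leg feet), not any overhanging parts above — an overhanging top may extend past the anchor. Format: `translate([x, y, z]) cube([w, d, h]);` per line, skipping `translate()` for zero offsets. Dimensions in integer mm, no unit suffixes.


translate([144, 231, 0]) cube([27, 338, 1129]);
translate([1112, 231, 0]) cube([27, 338, 1129]);
translate([171, 231, 0]) cube([941, 338, 30]);
translate([171, 231, 341]) cube([941, 338, 30]);
translate([171, 231, 682]) cube([941, 338, 30]);
translate([171, 231, 1023]) cube([941, 338, 30]);


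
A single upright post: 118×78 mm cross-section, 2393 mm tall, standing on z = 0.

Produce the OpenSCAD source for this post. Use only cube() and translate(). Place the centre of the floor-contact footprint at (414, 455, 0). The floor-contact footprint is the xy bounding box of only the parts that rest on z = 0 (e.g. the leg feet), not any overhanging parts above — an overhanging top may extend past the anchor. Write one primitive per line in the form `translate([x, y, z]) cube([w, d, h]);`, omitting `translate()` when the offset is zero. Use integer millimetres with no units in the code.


translate([355, 416, 0]) cube([118, 78, 2393]);


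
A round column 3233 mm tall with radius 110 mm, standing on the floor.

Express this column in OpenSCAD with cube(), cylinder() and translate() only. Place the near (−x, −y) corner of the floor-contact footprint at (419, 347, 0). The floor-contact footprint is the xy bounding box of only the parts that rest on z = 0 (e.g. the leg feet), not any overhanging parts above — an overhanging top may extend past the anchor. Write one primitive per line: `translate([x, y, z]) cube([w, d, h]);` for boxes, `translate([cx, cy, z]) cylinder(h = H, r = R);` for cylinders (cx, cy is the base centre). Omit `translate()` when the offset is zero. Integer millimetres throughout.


translate([529, 457, 0]) cylinder(h = 3233, r = 110);


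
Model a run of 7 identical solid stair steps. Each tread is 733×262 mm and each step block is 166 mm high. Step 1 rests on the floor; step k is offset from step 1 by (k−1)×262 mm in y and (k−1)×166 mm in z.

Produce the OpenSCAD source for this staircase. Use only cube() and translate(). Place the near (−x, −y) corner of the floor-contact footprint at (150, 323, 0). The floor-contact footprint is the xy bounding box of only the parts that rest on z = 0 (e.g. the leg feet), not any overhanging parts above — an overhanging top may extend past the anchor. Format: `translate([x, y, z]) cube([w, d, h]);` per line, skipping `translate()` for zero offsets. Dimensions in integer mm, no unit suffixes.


translate([150, 323, 0]) cube([733, 262, 166]);
translate([150, 585, 166]) cube([733, 262, 166]);
translate([150, 847, 332]) cube([733, 262, 166]);
translate([150, 1109, 498]) cube([733, 262, 166]);
translate([150, 1371, 664]) cube([733, 262, 166]);
translate([150, 1633, 830]) cube([733, 262, 166]);
translate([150, 1895, 996]) cube([733, 262, 166]);


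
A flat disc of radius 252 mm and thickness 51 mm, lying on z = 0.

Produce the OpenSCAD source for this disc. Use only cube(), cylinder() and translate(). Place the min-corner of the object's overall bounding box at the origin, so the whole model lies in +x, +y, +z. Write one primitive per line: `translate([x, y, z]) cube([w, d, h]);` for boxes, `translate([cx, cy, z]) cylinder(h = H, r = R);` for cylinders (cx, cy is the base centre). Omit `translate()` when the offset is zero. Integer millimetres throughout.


translate([252, 252, 0]) cylinder(h = 51, r = 252);


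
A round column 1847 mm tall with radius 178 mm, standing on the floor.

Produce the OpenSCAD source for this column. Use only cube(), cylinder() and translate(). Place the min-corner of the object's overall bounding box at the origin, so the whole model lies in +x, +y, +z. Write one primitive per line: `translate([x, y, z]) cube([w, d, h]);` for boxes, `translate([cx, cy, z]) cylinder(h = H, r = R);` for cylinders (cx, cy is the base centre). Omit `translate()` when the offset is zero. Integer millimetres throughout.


translate([178, 178, 0]) cylinder(h = 1847, r = 178);


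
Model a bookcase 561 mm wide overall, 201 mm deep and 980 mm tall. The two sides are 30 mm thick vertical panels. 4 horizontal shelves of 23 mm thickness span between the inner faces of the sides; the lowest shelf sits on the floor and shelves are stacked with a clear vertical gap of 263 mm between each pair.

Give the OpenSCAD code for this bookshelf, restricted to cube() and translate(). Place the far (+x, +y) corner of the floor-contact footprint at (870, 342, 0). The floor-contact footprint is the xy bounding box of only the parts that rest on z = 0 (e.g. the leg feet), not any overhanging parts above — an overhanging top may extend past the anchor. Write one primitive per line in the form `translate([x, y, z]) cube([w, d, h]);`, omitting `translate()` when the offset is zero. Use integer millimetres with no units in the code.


translate([309, 141, 0]) cube([30, 201, 980]);
translate([840, 141, 0]) cube([30, 201, 980]);
translate([339, 141, 0]) cube([501, 201, 23]);
translate([339, 141, 286]) cube([501, 201, 23]);
translate([339, 141, 572]) cube([501, 201, 23]);
translate([339, 141, 858]) cube([501, 201, 23]);
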